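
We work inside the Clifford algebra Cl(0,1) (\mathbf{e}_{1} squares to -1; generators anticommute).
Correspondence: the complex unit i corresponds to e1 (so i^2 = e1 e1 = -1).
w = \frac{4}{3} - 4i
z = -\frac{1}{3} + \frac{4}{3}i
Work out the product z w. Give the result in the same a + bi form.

In blades: z = -\frac{1}{3} + \frac{4}{3} e_{1}, w = \frac{4}{3} - 4 e_{1}.
Distribute z over w term by term (generator squares from the signature, products reordered to ascending indices): (-\frac{1}{3})*w = -\frac{4}{9} + \frac{4}{3} e_{1}; (\frac{4}{3} e_{1})*w = \frac{16}{3} + \frac{16}{9} e_{1}.
Sum: \frac{44}{9} + \frac{28}{9} e_{1}; translating back through the correspondence:
Answer: \frac{44}{9} + \frac{28}{9}i


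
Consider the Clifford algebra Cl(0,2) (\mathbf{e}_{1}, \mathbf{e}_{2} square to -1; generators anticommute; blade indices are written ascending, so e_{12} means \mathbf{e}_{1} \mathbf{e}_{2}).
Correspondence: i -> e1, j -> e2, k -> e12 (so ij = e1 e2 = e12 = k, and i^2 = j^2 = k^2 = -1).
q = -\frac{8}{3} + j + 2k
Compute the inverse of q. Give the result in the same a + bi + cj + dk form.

In blades: q = -\frac{8}{3} + e_{2} + 2 e_{12}.
With qbar = -\frac{8}{3} - e_{2} - 2 e_{12} (scalar fixed, mapped units negated), q qbar = \frac{109}{9} (the sum of squared coefficients), so q^-1 = qbar / (\frac{109}{9}) = -\frac{24}{109} - \frac{9}{109} e_{2} - \frac{18}{109} e_{12}; translating back:
Answer: -\frac{24}{109} - \frac{9}{109}j - \frac{18}{109}k


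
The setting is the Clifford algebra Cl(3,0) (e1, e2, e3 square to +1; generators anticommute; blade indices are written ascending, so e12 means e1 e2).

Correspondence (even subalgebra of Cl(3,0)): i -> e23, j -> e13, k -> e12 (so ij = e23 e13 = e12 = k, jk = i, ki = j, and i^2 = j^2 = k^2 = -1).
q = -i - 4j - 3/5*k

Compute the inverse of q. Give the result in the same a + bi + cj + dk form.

In blades: q = -3/5*e12 - 4*e13 - e23.
With qbar = 3/5*e12 + 4*e13 + e23 (scalar fixed, mapped units negated), q qbar = 434/25 (the sum of squared coefficients), so q^-1 = qbar / (434/25) = 15/434*e12 + 50/217*e13 + 25/434*e23; translating back:
Answer: 25/434*i + 50/217*j + 15/434*k


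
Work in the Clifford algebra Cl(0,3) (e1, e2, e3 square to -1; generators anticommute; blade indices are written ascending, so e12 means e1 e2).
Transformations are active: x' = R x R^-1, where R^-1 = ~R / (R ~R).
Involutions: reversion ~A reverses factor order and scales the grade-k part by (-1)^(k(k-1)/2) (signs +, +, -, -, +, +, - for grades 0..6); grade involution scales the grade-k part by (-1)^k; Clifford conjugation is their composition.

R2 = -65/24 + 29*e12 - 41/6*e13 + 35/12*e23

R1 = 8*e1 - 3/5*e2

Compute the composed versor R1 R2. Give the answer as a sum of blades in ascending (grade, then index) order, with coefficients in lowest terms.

Distribute over the terms of R1 (each basis-blade product reordered to ascending indices, repeated generators contracted through their squares):
(8*e1) R2 = -65/3*e1 - 232*e2 + 164/3*e3 + 70/3*e123
(-3/5*e2) R2 = -87/5*e1 + 13/8*e2 + 7/4*e3 - 41/10*e123
Summing the partial products and collecting blades:
Answer: -586/15*e1 - 1843/8*e2 + 677/12*e3 + 577/30*e123


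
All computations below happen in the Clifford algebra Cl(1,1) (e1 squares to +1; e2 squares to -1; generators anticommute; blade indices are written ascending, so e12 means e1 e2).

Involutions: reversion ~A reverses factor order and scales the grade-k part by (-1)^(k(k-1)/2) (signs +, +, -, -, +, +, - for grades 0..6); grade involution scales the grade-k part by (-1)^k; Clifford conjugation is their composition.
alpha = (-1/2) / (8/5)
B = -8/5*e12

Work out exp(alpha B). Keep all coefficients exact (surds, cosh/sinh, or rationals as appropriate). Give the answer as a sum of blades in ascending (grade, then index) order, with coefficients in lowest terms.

B^2 = (-8/5)^2*(e12)^2 = 64/25*(+1) = 64/25 (a basis 2-blade squares to minus the product of its generators' squares).
B^2 = 64/25 — since the square is positive, the closed form is hyperbolic: l = 8/5, alpha*l = -1/2, so exp(alpha B) = cosh(-1/2) + (sinh(-1/2)/(8/5))*B = cosh(1/2) + (-5*sinh(1/2)/8)*B.
Answer: cosh(1/2) + sinh(1/2)*e12


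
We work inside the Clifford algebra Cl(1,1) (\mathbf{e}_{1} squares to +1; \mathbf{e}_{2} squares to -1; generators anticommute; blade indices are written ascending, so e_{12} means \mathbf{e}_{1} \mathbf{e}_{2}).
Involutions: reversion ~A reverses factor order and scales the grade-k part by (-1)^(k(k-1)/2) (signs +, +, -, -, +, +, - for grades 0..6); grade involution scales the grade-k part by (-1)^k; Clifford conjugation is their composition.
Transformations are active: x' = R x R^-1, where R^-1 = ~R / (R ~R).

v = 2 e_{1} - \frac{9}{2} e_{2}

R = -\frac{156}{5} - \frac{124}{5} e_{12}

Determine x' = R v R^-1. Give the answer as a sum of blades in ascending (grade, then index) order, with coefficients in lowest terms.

~R = -\frac{156}{5} + \frac{124}{5} e_{12}, and R ~R = \frac{1792}{5}, so R^-1 = ~R / (\frac{1792}{5}).
R v = -174 e_{1} + 190 e_{2}
Answer: \frac{3169}{112} e_{1} - \frac{3201}{112} e_{2}


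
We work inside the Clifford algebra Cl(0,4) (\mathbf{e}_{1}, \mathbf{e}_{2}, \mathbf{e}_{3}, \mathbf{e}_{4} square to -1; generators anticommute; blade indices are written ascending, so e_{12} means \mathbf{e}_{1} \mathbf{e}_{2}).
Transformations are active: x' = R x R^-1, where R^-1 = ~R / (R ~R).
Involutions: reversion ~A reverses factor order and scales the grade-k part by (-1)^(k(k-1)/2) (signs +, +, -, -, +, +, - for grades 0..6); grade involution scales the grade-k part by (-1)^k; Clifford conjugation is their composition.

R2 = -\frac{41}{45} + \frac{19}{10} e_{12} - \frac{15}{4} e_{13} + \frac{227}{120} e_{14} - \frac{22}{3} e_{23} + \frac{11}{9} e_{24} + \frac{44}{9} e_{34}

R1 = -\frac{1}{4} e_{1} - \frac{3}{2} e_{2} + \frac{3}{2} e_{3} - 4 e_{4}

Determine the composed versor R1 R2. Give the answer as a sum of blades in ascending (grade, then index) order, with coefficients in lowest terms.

Distribute over the terms of R1 (each basis-blade product reordered to ascending indices, repeated generators contracted through their squares):
(-\frac{1}{4} e_{1}) R2 = \frac{41}{180} e_{1} + \frac{19}{40} e_{2} - \frac{15}{16} e_{3} + \frac{227}{480} e_{4} + \frac{11}{6} e_{123} - \frac{11}{36} e_{124} - \frac{11}{9} e_{134}
(-\frac{3}{2} e_{2}) R2 = -\frac{57}{20} e_{1} + \frac{41}{30} e_{2} - 11 e_{3} + \frac{11}{6} e_{4} - \frac{45}{8} e_{123} + \frac{227}{80} e_{124} - \frac{22}{3} e_{234}
(\frac{3}{2} e_{3}) R2 = -\frac{45}{8} e_{1} - 11 e_{2} - \frac{41}{30} e_{3} - \frac{22}{3} e_{4} + \frac{57}{20} e_{123} - \frac{227}{80} e_{134} - \frac{11}{6} e_{234}
(-4 e_{4}) R2 = -\frac{227}{30} e_{1} - \frac{44}{9} e_{2} - \frac{176}{9} e_{3} + \frac{164}{45} e_{4} - \frac{38}{5} e_{124} + 15 e_{134} + \frac{88}{3} e_{234}
Summing the partial products and collecting blades:
Answer: -\frac{5693}{360} e_{1} - \frac{5057}{360} e_{2} - \frac{23659}{720} e_{3} - \frac{1991}{1440} e_{4} - \frac{113}{120} e_{123} - \frac{3649}{720} e_{124} + \frac{7877}{720} e_{134} + \frac{121}{6} e_{234}


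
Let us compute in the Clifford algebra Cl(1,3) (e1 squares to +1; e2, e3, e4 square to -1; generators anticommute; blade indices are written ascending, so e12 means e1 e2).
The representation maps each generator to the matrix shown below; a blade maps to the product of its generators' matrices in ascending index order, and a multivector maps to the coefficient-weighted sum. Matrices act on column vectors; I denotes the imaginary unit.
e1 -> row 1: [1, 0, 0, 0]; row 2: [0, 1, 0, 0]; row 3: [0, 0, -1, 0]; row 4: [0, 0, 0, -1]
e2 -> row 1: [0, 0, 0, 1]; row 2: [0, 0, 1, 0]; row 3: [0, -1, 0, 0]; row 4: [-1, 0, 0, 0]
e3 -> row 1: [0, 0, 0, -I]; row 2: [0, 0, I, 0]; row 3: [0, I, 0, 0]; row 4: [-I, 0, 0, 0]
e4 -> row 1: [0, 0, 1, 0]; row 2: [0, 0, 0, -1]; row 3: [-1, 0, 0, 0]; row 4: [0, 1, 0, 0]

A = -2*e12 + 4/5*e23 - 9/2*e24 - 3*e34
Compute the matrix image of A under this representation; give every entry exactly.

Bivector images (products of the table entries): rho(e12) = rho(e1)rho(e2) = row 1: [0, 0, 0, 1]; row 2: [0, 0, 1, 0]; row 3: [0, 1, 0, 0]; row 4: [1, 0, 0, 0]; rho(e23) = rho(e2)rho(e3) = row 1: [-I, 0, 0, 0]; row 2: [0, I, 0, 0]; row 3: [0, 0, -I, 0]; row 4: [0, 0, 0, I]; rho(e24) = rho(e2)rho(e4) = row 1: [0, 1, 0, 0]; row 2: [-1, 0, 0, 0]; row 3: [0, 0, 0, 1]; row 4: [0, 0, -1, 0]; rho(e34) = rho(e3)rho(e4) = row 1: [0, -I, 0, 0]; row 2: [-I, 0, 0, 0]; row 3: [0, 0, 0, -I]; row 4: [0, 0, -I, 0].
M = (-2)*rho(e12) + (4/5)*rho(e23) + (-9/2)*rho(e24) + (-3)*rho(e34), summed entrywise:
Answer: row 1: [-4*I/5, -9/2 + 3*I, 0, -2]; row 2: [9/2 + 3*I, 4*I/5, -2, 0]; row 3: [0, -2, -4*I/5, -9/2 + 3*I]; row 4: [-2, 0, 9/2 + 3*I, 4*I/5]


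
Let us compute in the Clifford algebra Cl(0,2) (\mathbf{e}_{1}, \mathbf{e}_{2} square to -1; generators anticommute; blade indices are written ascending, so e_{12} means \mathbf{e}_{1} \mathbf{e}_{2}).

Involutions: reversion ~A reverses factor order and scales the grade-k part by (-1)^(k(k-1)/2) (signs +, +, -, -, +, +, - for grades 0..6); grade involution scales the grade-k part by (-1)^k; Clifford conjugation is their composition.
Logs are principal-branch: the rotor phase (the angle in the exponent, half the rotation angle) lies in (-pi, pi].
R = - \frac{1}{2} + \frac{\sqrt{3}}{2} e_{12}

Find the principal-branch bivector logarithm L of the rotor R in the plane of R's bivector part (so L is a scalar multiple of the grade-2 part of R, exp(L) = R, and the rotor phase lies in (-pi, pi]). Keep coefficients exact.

The scalar part of R is - \frac{1}{2}, which pins the rotor phase on the principal branch; dividing the bivector part by the sine of that phase recovers the unit plane, and L is the phase times that plane.
Concretely: cos(phase) = - \frac{1}{2} gives phase = ±\frac{2 \pi}{3}, and since phase/sin(phase) is even the sign is immaterial: L = (phase/sin(phase)) * <R>_2 = (\frac{4 \sqrt{3} \pi}{9}) * <R>_2.
Answer: \frac{2 \pi}{3} e_{12}


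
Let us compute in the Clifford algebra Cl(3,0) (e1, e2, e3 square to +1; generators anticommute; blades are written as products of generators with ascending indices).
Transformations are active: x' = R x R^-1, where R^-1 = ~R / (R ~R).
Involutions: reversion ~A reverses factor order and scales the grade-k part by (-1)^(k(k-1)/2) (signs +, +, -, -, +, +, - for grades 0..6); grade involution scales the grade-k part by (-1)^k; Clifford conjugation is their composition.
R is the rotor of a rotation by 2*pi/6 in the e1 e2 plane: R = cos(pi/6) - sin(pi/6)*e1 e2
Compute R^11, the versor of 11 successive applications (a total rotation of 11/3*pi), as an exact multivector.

Because a rotor carries half the rotation angle, composing 11 copies of this e1 e2-plane rotor multiplies the phase: 11*(pi/6) = 11*pi/6, hence R^11 = cos(11*pi/6) - sin(11*pi/6)*e1 e2.
cos(11*pi/6) = sqrt(3)/2 and sin(11*pi/6) = -1/2, so R^11 = sqrt(3)/2 + 1/2*e1 e2. The net rotation is 5/3*pi (after discarding 1 full turn, each of which contributes a factor -1 to the rotor); the rotor keeps the half-angle phase exactly.
Answer: sqrt(3)/2 + 1/2*e1 e2


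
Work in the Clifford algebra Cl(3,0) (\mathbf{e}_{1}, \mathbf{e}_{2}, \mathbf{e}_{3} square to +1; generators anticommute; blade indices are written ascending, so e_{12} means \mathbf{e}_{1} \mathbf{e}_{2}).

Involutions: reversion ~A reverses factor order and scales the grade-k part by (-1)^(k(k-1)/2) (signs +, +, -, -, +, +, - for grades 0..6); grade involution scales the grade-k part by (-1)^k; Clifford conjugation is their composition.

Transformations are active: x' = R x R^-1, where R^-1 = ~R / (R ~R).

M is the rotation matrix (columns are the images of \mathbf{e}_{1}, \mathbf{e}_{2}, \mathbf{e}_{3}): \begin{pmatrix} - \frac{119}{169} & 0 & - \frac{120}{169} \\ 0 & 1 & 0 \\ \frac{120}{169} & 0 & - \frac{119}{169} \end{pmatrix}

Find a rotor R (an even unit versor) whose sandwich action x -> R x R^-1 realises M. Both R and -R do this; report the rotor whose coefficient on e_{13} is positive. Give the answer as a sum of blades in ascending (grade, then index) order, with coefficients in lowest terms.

Method: write R = a + b12*e_{12} + b13*e_{13} + b23*e_{23} with a^2 + b12^2 + b13^2 + b23^2 = 1 (so R^-1 = ~R). Expanding the columns R e_j ~R gives tr M = 4a^2 - 1 and, from the antisymmetric part, M21 - M12 = -4a*b12, M13 - M31 = 4a*b13, M32 - M23 = -4a*b23.
Here tr M = -\frac{69}{169}, so a^2 = (1 + tr M)/4 = \frac{25}{169} and a = ±\frac{5}{13}. Taking a = \frac{5}{13}: M21 - M12 = 0, M13 - M31 = -\frac{240}{169}, M32 - M23 = 0, giving b12 = 0, b13 = -\frac{12}{13}, b23 = 0, i.e. R = \frac{5}{13} - \frac{12}{13} e_{13}.
Its e_{13} coefficient is negative, so report the other preimage -R.
Answer: -\frac{5}{13} + \frac{12}{13} e_{13}. Why the constraint matters: R and -R act identically through the sandwich — M has trace -\frac{69}{169} either way — so only the sign condition on e_{13} picks one of the two preimages.


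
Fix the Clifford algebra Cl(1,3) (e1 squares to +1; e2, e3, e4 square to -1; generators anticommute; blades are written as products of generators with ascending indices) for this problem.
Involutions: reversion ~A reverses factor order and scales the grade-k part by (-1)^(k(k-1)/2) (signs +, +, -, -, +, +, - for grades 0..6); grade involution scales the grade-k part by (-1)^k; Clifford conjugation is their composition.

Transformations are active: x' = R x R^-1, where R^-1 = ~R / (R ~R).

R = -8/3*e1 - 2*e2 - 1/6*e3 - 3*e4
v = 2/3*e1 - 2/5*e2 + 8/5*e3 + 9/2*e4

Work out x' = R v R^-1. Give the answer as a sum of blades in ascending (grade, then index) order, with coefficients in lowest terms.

~R = -8/3*e1 - 2*e2 - 1/6*e3 - 3*e4, and R ~R = -71/12, so R^-1 = ~R / (-71/12).
R v = 1007/90 + 12/5*e1 e2 - 187/45*e1 e3 - 10*e1 e4 - 49/15*e2 e3 - 51/5*e2 e4 + 81/20*e3 e4
Answer: 30094/3195*e1 + 8482/1065*e2 - 3098/3195*e3 + 4861/710*e4


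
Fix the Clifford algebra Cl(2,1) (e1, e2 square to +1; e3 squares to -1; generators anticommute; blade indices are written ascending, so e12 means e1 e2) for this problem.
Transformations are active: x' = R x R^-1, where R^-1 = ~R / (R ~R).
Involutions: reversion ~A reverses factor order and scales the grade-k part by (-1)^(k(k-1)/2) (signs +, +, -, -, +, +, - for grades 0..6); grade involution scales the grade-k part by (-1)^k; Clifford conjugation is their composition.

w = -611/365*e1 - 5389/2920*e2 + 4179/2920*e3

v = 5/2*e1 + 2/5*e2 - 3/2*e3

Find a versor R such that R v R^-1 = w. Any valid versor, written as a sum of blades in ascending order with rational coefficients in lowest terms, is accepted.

Key observation: q(v) = q(w) = 104/25 (sandwiches preserve the norm), so R = v + w = 603/730*e1 - 4221/2920*e2 - 201/2920*e3 works whenever it is invertible — the component of v along it is kept and (v - w)/2 reverses, sending v to w.
Answer: 603/730*e1 - 4221/2920*e2 - 201/2920*e3


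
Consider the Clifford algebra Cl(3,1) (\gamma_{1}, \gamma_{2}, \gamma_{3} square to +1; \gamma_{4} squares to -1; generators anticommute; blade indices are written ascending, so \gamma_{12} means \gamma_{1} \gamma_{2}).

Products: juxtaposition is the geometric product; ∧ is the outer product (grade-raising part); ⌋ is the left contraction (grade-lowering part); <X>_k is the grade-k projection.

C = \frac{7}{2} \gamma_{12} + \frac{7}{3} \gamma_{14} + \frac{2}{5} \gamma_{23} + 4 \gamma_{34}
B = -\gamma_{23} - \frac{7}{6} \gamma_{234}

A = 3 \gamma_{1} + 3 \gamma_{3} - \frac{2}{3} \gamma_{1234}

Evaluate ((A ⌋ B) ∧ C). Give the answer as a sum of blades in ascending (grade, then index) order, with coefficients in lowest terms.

step 1: 3 \gamma_{2} + \frac{7}{2} \gamma_{24}
step 2: -7 \gamma_{124} + 12 \gamma_{234}
Answer: -7 \gamma_{124} + 12 \gamma_{234}


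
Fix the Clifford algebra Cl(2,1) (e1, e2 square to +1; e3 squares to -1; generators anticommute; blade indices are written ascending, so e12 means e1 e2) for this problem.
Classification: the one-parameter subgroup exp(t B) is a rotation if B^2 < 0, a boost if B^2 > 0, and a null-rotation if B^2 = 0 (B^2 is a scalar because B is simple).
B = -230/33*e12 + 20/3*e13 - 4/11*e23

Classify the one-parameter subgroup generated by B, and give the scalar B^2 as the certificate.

B^2 term by term: the squares give (-230/33)^2*(e12)^2 + (20/3)^2*(e13)^2 + (-4/11)^2*(e23)^2 = 52900/1089*(-1) + 400/9*(+1) + 16/121*(+1) = -4 (each basis 2-blade squares to minus the product of its generators' squares); cross terms between blades sharing an index anticommute and cancel. So B^2 = -4.
Answer: rotation, certificate B^2 = -4. The class reads off the invariant scalar -4 directly.


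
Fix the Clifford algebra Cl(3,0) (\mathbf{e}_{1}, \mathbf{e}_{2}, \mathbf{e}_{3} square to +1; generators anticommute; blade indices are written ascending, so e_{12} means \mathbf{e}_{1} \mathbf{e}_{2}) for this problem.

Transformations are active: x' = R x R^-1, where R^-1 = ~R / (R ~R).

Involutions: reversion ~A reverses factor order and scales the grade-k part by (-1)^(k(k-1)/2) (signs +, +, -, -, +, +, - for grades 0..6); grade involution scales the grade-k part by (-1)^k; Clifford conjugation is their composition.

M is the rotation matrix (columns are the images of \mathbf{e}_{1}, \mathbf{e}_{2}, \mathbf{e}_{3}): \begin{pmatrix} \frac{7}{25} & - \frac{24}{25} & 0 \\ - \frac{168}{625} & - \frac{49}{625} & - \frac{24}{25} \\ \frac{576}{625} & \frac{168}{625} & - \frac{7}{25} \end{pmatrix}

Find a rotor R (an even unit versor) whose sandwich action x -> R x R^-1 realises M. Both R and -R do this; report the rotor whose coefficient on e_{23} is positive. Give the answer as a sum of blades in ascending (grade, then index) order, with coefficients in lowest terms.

Method: write R = a + b12*e_{12} + b13*e_{13} + b23*e_{23} with a^2 + b12^2 + b13^2 + b23^2 = 1 (so R^-1 = ~R). Expanding the columns R e_j ~R gives tr M = 4a^2 - 1 and, from the antisymmetric part, M21 - M12 = -4a*b12, M13 - M31 = 4a*b13, M32 - M23 = -4a*b23.
Here tr M = -\frac{49}{625}, so a^2 = (1 + tr M)/4 = \frac{144}{625} and a = ±\frac{12}{25}. Taking a = \frac{12}{25}: M21 - M12 = \frac{432}{625}, M13 - M31 = -\frac{576}{625}, M32 - M23 = \frac{768}{625}, giving b12 = -\frac{9}{25}, b13 = -\frac{12}{25}, b23 = -\frac{16}{25}, i.e. R = \frac{12}{25} - \frac{9}{25} e_{12} - \frac{12}{25} e_{13} - \frac{16}{25} e_{23}.
Its e_{23} coefficient is negative, so report the other preimage -R.
Answer: -\frac{12}{25} + \frac{9}{25} e_{12} + \frac{12}{25} e_{13} + \frac{16}{25} e_{23}. Sheet selection: the two-to-one cover makes ±R indistinguishable at the matrix level (trace -\frac{49}{625}), so uniqueness comes from the required sign on e_{23}.


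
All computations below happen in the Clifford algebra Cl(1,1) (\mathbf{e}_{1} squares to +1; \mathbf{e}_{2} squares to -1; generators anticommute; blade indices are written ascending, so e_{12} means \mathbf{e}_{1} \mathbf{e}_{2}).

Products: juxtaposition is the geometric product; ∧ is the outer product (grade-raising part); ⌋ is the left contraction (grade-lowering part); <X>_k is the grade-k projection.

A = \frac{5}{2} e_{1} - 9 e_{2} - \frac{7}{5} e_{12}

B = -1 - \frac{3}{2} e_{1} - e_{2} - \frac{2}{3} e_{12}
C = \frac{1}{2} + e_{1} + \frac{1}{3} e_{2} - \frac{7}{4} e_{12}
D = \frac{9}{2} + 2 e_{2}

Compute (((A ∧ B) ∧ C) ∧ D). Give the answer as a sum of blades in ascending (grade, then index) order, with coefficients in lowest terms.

step 1: -\frac{5}{2} e_{1} + 9 e_{2} - \frac{73}{5} e_{12}
step 2: -\frac{5}{4} e_{1} + \frac{9}{2} e_{2} - \frac{257}{15} e_{12}
step 3: -\frac{45}{8} e_{1} + \frac{81}{4} e_{2} - \frac{398}{5} e_{12}
Answer: -\frac{45}{8} e_{1} + \frac{81}{4} e_{2} - \frac{398}{5} e_{12}


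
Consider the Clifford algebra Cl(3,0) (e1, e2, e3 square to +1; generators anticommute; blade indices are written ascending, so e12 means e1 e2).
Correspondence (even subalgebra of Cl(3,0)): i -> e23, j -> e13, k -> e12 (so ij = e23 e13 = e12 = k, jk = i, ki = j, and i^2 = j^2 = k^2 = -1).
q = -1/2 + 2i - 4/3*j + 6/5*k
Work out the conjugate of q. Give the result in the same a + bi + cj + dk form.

In blades: q = -1/2 + 6/5*e12 - 4/3*e13 + 2*e23.
Quaternion conjugation is reversion on the even subalgebra: the scalar is fixed and every grade-2 blade flips sign, giving -1/2 - 6/5*e12 + 4/3*e13 - 2*e23; translating back:
Answer: -1/2 - 2i + 4/3*j - 6/5*k


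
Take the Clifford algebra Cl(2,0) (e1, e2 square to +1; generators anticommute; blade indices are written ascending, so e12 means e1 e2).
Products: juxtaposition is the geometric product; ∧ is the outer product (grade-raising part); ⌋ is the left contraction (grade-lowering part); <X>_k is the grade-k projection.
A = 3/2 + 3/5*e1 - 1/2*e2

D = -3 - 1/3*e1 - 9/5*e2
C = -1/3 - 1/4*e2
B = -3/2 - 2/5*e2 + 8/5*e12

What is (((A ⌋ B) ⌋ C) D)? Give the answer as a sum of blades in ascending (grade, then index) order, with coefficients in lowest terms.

step 1: -41/20 + 4/5*e1 + 9/25*e2 + 12/5*e12
step 2: 89/150 + 41/80*e2
step 3: -1081/400 - 89/450*e1 - 5211/2000*e2 + 41/240*e12
Answer: -1081/400 - 89/450*e1 - 5211/2000*e2 + 41/240*e12


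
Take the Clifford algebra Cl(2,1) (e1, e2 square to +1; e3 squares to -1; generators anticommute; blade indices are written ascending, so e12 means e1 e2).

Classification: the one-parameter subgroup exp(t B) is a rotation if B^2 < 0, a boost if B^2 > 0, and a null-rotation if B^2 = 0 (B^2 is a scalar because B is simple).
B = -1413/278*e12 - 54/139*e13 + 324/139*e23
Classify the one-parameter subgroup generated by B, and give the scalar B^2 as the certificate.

B^2 term by term: the squares give (-1413/278)^2*(e12)^2 + (-54/139)^2*(e13)^2 + (324/139)^2*(e23)^2 = 1996569/77284*(-1) + 2916/19321*(+1) + 104976/19321*(+1) = -81/4 (each basis 2-blade squares to minus the product of its generators' squares); cross terms between blades sharing an index anticommute and cancel. So B^2 = -81/4.
Answer: rotation, certificate B^2 = -81/4. The class reads off the invariant scalar -81/4 directly.


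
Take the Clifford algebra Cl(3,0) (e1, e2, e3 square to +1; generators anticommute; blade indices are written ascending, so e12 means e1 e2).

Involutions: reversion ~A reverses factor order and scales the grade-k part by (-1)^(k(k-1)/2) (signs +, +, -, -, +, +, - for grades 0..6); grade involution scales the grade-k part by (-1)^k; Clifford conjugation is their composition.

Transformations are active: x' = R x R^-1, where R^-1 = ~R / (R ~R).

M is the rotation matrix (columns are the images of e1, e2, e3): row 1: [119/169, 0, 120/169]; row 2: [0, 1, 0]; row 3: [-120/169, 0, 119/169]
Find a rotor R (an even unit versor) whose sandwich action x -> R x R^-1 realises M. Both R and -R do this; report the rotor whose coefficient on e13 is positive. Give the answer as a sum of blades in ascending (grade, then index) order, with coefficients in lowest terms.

Method: write R = a + b12*e12 + b13*e13 + b23*e23 with a^2 + b12^2 + b13^2 + b23^2 = 1 (so R^-1 = ~R). Expanding the columns R e_j ~R gives tr M = 4a^2 - 1 and, from the antisymmetric part, M21 - M12 = -4a*b12, M13 - M31 = 4a*b13, M32 - M23 = -4a*b23.
Here tr M = 407/169, so a^2 = (1 + tr M)/4 = 144/169 and a = ±12/13. Taking a = 12/13: M21 - M12 = 0, M13 - M31 = 240/169, M32 - M23 = 0, giving b12 = 0, b13 = 5/13, b23 = 0, i.e. R = 12/13 + 5/13*e13.
Its e13 coefficient is already positive.
Answer: 12/13 + 5/13*e13. Uniqueness: Spin(3) -> SO(3) maps R and -R to the same rotation of trace 407/169; fixing the sign of the e13 coefficient removes the ambiguity.


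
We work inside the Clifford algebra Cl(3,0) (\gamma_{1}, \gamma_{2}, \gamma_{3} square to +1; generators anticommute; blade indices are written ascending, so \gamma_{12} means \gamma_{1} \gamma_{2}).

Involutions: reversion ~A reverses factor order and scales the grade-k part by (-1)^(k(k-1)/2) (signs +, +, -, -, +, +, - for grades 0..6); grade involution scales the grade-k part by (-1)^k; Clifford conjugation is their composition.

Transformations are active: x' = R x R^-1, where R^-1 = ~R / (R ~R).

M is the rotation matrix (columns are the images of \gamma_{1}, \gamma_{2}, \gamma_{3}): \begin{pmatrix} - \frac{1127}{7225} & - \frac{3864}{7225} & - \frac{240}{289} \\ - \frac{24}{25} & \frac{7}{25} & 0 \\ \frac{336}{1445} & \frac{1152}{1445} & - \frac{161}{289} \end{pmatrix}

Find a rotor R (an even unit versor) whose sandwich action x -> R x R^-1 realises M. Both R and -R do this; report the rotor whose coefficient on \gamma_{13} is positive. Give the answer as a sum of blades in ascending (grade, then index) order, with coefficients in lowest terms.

Method: write R = a + b12*\gamma_{12} + b13*\gamma_{13} + b23*\gamma_{23} with a^2 + b12^2 + b13^2 + b23^2 = 1 (so R^-1 = ~R). Expanding the columns R e_j ~R gives tr M = 4a^2 - 1 and, from the antisymmetric part, M21 - M12 = -4a*b12, M13 - M31 = 4a*b13, M32 - M23 = -4a*b23.
Here tr M = -\frac{3129}{7225}, so a^2 = (1 + tr M)/4 = \frac{1024}{7225} and a = ±\frac{32}{85}. Taking a = \frac{32}{85}: M21 - M12 = -\frac{3072}{7225}, M13 - M31 = -\frac{1536}{1445}, M32 - M23 = \frac{1152}{1445}, giving b12 = \frac{24}{85}, b13 = -\frac{12}{17}, b23 = -\frac{9}{17}, i.e. R = \frac{32}{85} + \frac{24}{85} \gamma_{12} - \frac{12}{17} \gamma_{13} - \frac{9}{17} \gamma_{23}.
Its \gamma_{13} coefficient is negative, so report the other preimage -R.
Answer: -\frac{32}{85} - \frac{24}{85} \gamma_{12} + \frac{12}{17} \gamma_{13} + \frac{9}{17} \gamma_{23}. Key observation: the double cover Spin(3) -> SO(3) sends R and -R to the same matrix (trace -\frac{3129}{7225} here), so the stated sign of the \gamma_{13} coefficient is what selects one sheet.


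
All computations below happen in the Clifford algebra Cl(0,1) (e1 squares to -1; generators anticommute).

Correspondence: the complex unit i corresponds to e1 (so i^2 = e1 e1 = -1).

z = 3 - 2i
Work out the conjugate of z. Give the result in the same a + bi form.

In blades: z = 3 - 2*e1.
Conjugation here is Clifford conjugation: the scalar is fixed and the grade-1 and grade-2 blades all flip sign, giving 3 + 2*e1; translating back:
Answer: 3 + 2i


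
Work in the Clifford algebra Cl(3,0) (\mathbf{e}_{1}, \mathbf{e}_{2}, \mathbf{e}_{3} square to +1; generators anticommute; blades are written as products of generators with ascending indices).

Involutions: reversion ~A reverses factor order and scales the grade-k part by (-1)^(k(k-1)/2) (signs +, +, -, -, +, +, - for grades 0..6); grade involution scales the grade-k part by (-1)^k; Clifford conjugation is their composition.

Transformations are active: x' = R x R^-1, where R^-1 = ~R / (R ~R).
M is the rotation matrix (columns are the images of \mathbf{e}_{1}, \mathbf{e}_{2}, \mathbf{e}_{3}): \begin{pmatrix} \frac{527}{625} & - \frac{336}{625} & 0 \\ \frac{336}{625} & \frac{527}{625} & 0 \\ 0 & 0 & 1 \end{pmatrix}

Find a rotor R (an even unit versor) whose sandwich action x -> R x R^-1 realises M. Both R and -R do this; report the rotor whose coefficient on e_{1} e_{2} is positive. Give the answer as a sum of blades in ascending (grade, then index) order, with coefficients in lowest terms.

Method: write R = a + b12*e_{1} e_{2} + b13*e_{1} e_{3} + b23*e_{2} e_{3} with a^2 + b12^2 + b13^2 + b23^2 = 1 (so R^-1 = ~R). Expanding the columns R e_j ~R gives tr M = 4a^2 - 1 and, from the antisymmetric part, M21 - M12 = -4a*b12, M13 - M31 = 4a*b13, M32 - M23 = -4a*b23.
Here tr M = \frac{1679}{625}, so a^2 = (1 + tr M)/4 = \frac{576}{625} and a = ±\frac{24}{25}. Taking a = \frac{24}{25}: M21 - M12 = \frac{672}{625}, M13 - M31 = 0, M32 - M23 = 0, giving b12 = -\frac{7}{25}, b13 = 0, b23 = 0, i.e. R = \frac{24}{25} - \frac{7}{25} e_{1} e_{2}.
Its e_{1} e_{2} coefficient is negative, so report the other preimage -R.
Answer: -\frac{24}{25} + \frac{7}{25} e_{1} e_{2}. Why the constraint matters: R and -R act identically through the sandwich — M has trace \frac{1679}{625} either way — so only the sign condition on e_{1} e_{2} picks one of the two preimages.


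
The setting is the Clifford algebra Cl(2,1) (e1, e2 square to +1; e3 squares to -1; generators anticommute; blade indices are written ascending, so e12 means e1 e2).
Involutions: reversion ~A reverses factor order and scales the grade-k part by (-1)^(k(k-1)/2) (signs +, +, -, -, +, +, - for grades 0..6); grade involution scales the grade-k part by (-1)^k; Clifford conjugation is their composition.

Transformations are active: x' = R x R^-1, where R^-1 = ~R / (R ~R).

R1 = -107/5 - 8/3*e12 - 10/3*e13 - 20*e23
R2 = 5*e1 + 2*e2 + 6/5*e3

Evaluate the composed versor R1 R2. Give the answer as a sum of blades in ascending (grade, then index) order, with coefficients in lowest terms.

Distribute over the terms of R2 (each basis-blade product reordered to ascending indices, repeated generators contracted through their squares):
R1 (5*e1) = -107*e1 + 40/3*e2 + 50/3*e3 - 100*e123
R1 (2*e2) = -16/3*e1 - 214/5*e2 + 40*e3 + 20/3*e123
R1 (6/5*e3) = 4*e1 + 24*e2 - 642/25*e3 - 16/5*e123
Summing the partial products and collecting blades:
Answer: -325/3*e1 - 82/15*e2 + 2324/75*e3 - 1448/15*e123


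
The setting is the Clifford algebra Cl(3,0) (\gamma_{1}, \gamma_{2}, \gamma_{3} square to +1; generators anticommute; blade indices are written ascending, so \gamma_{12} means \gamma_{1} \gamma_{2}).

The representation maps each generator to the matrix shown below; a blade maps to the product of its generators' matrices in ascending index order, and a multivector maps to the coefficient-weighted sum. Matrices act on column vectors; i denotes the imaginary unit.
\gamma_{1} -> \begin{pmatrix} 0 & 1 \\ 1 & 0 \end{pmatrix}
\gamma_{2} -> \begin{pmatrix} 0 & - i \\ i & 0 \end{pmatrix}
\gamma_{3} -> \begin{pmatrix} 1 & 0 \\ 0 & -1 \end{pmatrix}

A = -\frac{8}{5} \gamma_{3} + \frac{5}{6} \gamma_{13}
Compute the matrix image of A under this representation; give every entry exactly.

Bivector images (products of the table entries): rho(\gamma_{13}) = rho(\gamma_{1})rho(\gamma_{3}) = \begin{pmatrix} 0 & -1 \\ 1 & 0 \end{pmatrix}.
M = (-\frac{8}{5})*rho(\gamma_{3}) + (\frac{5}{6})*rho(\gamma_{13}), summed entrywise:
Answer: \begin{pmatrix} - \frac{8}{5} & - \frac{5}{6} \\ \frac{5}{6} & \frac{8}{5} \end{pmatrix}


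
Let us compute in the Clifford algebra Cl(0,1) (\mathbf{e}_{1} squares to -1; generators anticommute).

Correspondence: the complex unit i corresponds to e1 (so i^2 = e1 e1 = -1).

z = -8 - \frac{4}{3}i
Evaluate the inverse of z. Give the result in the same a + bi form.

In blades: z = -8 - \frac{4}{3} e_{1}.
With qbar = -8 + \frac{4}{3} e_{1} (scalar fixed, mapped units negated), z qbar = \frac{592}{9} (the sum of squared coefficients), so z^-1 = qbar / (\frac{592}{9}) = -\frac{9}{74} + \frac{3}{148} e_{1}; translating back:
Answer: -\frac{9}{74} + \frac{3}{148}i


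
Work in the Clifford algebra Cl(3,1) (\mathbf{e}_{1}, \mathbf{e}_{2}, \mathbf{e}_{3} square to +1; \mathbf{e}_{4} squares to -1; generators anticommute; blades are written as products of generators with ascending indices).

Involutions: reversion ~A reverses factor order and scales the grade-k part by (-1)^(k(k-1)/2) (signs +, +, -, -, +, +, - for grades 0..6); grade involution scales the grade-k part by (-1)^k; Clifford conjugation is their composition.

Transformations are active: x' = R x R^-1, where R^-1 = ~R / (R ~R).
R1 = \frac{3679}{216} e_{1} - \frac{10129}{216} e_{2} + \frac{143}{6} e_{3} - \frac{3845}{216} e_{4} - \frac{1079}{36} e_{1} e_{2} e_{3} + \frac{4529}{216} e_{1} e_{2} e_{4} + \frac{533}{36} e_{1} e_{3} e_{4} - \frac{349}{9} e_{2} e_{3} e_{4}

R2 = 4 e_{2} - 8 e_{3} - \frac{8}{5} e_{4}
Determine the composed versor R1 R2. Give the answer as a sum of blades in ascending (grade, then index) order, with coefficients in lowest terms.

Distribute over the terms of R2 (each basis-blade product reordered to ascending indices, repeated generators contracted through their squares):
R1 (4 e_{2}) = -\frac{10129}{54} + \frac{3679}{54} e_{1} e_{2} + \frac{1079}{9} e_{1} e_{3} - \frac{4529}{54} e_{1} e_{4} - \frac{286}{3} e_{2} e_{3} + \frac{3845}{54} e_{2} e_{4} - \frac{1396}{9} e_{3} e_{4} + \frac{533}{9} e_{1} e_{2} e_{3} e_{4}
R1 (-8 e_{3}) = -\frac{572}{3} + \frac{2158}{9} e_{1} e_{2} - \frac{3679}{27} e_{1} e_{3} + \frac{1066}{9} e_{1} e_{4} + \frac{10129}{27} e_{2} e_{3} - \frac{2792}{9} e_{2} e_{4} - \frac{3845}{27} e_{3} e_{4} + \frac{4529}{27} e_{1} e_{2} e_{3} e_{4}
R1 (-\frac{8}{5} e_{4}) = -\frac{769}{27} + \frac{4529}{135} e_{1} e_{2} + \frac{1066}{45} e_{1} e_{3} - \frac{3679}{135} e_{1} e_{4} - \frac{2792}{45} e_{2} e_{3} + \frac{10129}{135} e_{2} e_{4} - \frac{572}{15} e_{3} e_{4} + \frac{2158}{45} e_{1} e_{2} e_{3} e_{4}
Summing the partial products and collecting blades:
Answer: -\frac{7321}{18} + \frac{30731}{90} e_{1} e_{2} + \frac{988}{135} e_{1} e_{3} + \frac{659}{90} e_{1} e_{4} + \frac{29399}{135} e_{2} e_{3} - \frac{14759}{90} e_{2} e_{4} - \frac{45313}{135} e_{3} e_{4} + \frac{37114}{135} e_{1} e_{2} e_{3} e_{4}


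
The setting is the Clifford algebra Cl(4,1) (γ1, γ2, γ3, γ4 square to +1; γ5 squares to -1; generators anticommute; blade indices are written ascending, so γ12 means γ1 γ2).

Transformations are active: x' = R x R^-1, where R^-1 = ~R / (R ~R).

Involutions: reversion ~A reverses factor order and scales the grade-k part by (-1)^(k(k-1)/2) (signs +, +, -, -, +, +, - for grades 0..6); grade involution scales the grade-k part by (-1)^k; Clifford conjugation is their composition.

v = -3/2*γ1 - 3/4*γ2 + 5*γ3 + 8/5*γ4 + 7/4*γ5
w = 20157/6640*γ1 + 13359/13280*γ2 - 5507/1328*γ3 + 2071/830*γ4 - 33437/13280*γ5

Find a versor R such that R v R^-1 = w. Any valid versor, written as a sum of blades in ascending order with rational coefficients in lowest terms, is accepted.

R = v + w = 10197/6640*γ1 + 3399/13280*γ2 + 1133/1328*γ3 + 3399/830*γ4 - 10197/13280*γ5 works: the equal norms (2731/100) guarantee its sandwich swaps v into w.
Answer: 10197/6640*γ1 + 3399/13280*γ2 + 1133/1328*γ3 + 3399/830*γ4 - 10197/13280*γ5


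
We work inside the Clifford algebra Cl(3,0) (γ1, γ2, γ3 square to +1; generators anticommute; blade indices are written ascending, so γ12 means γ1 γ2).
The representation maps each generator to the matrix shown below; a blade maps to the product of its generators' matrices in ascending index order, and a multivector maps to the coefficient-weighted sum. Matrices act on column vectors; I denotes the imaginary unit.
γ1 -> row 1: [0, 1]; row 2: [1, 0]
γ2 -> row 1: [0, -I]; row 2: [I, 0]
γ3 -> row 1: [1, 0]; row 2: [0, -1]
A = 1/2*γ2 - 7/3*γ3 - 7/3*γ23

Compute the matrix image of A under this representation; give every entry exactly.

Bivector images (products of the table entries): rho(γ23) = rho(γ2)rho(γ3) = row 1: [0, I]; row 2: [I, 0].
M = (1/2)*rho(γ2) + (-7/3)*rho(γ3) + (-7/3)*rho(γ23), summed entrywise:
Answer: row 1: [-7/3, -17*I/6]; row 2: [-11*I/6, 7/3]


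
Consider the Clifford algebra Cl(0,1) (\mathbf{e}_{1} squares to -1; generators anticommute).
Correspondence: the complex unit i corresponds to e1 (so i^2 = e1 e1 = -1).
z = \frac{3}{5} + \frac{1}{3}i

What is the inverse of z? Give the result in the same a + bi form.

In blades: z = \frac{3}{5} + \frac{1}{3} e_{1}.
With qbar = \frac{3}{5} - \frac{1}{3} e_{1} (scalar fixed, mapped units negated), z qbar = \frac{106}{225} (the sum of squared coefficients), so z^-1 = qbar / (\frac{106}{225}) = \frac{135}{106} - \frac{75}{106} e_{1}; translating back:
Answer: \frac{135}{106} - \frac{75}{106}i


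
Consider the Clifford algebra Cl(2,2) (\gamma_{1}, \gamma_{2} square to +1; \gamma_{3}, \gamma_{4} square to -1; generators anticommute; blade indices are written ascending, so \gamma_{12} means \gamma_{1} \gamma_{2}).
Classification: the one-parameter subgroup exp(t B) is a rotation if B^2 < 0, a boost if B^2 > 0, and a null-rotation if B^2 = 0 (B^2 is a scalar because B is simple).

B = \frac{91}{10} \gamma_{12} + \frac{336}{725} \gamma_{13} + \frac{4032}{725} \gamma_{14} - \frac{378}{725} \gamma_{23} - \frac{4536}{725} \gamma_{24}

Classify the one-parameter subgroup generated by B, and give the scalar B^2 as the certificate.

B^2 term by term: the squares give (\frac{91}{10})^2*(\gamma_{12})^2 + (\frac{336}{725})^2*(\gamma_{13})^2 + (\frac{4032}{725})^2*(\gamma_{14})^2 + (-\frac{378}{725})^2*(\gamma_{23})^2 + (-\frac{4536}{725})^2*(\gamma_{24})^2 = \frac{8281}{100}*(-1) + \frac{112896}{525625}*(+1) + \frac{16257024}{525625}*(+1) + \frac{142884}{525625}*(+1) + \frac{20575296}{525625}*(+1) = -\frac{49}{4} (each basis 2-blade squares to minus the product of its generators' squares); cross terms between blades sharing an index anticommute and cancel; the commuting (index-disjoint) pairs give grade-4 terms 2*c*c'*(blade product), which cancel blade by blade — \gamma_{1234}: \frac{3048192}{525625} - \frac{3048192}{525625} = 0 — confirming B is simple. So B^2 = -\frac{49}{4}.
Answer: rotation, certificate B^2 = -\frac{49}{4}. One invariant decides it: the square -\frac{49}{4} survives every conjugation, and its sign is exactly the classification.


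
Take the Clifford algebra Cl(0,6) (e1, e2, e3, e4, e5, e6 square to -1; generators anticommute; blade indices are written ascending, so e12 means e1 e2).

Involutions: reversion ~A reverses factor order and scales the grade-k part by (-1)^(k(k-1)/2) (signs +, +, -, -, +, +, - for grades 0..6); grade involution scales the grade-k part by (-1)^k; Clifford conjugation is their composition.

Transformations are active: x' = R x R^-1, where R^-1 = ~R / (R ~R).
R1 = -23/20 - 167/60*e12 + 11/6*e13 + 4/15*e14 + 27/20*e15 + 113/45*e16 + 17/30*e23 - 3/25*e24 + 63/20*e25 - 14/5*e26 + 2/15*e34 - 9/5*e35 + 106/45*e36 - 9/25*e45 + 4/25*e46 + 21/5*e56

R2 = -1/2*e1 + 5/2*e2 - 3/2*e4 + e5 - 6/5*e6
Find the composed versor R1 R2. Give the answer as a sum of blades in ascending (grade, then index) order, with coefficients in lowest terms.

Distribute over the terms of R2 (each basis-blade product reordered to ascending indices, repeated generators contracted through their squares):
R1 (-1/2*e1) = 23/40*e1 + 167/120*e2 - 11/12*e3 - 2/15*e4 - 27/40*e5 - 113/90*e6 - 17/60*e123 + 3/50*e124 - 63/40*e125 + 7/5*e126 - 1/15*e134 + 9/10*e135 - 53/45*e136 + 9/50*e145 - 2/25*e146 - 21/10*e156
R1 (5/2*e2) = 167/24*e1 - 23/8*e2 + 17/12*e3 - 3/10*e4 + 63/8*e5 - 7*e6 - 55/12*e123 - 2/3*e124 - 27/8*e125 - 113/18*e126 + 1/3*e234 - 9/2*e235 + 53/9*e236 - 9/10*e245 + 2/5*e246 + 21/2*e256
R1 (-3/2*e4) = 2/5*e1 - 9/50*e2 + 1/5*e3 + 69/40*e4 + 27/50*e5 - 6/25*e6 + 167/40*e124 - 11/4*e134 + 81/40*e145 + 113/30*e146 - 17/20*e234 + 189/40*e245 - 21/5*e246 - 27/10*e345 + 53/15*e346 - 63/10*e456
R1 (e5) = -27/20*e1 - 63/20*e2 + 9/5*e3 + 9/25*e4 - 23/20*e5 + 21/5*e6 - 167/60*e125 + 11/6*e135 + 4/15*e145 - 113/45*e156 + 17/30*e235 - 3/25*e245 + 14/5*e256 + 2/15*e345 - 106/45*e356 - 4/25*e456
R1 (-6/5*e6) = 226/75*e1 - 84/25*e2 + 212/75*e3 + 24/125*e4 + 126/25*e5 + 69/50*e6 + 167/50*e126 - 11/5*e136 - 8/25*e146 - 81/50*e156 - 17/25*e236 + 18/125*e246 - 189/50*e256 - 4/25*e346 + 54/25*e356 + 54/125*e456
Summing the partial products and collecting blades:
Answer: 2879/300*e1 - 613/75*e2 + 799/150*e3 + 5531/3000*e4 + 1163/100*e5 - 656/225*e6 - 73/15*e123 + 2141/600*e124 - 116/15*e125 - 346/225*e126 - 169/60*e134 + 41/15*e135 - 152/45*e136 + 1483/600*e145 + 101/30*e146 - 1402/225*e156 - 31/60*e234 - 59/15*e235 + 1172/225*e236 + 741/200*e245 - 457/125*e246 + 238/25*e256 - 77/30*e345 + 253/75*e346 - 44/225*e356 - 1507/250*e456


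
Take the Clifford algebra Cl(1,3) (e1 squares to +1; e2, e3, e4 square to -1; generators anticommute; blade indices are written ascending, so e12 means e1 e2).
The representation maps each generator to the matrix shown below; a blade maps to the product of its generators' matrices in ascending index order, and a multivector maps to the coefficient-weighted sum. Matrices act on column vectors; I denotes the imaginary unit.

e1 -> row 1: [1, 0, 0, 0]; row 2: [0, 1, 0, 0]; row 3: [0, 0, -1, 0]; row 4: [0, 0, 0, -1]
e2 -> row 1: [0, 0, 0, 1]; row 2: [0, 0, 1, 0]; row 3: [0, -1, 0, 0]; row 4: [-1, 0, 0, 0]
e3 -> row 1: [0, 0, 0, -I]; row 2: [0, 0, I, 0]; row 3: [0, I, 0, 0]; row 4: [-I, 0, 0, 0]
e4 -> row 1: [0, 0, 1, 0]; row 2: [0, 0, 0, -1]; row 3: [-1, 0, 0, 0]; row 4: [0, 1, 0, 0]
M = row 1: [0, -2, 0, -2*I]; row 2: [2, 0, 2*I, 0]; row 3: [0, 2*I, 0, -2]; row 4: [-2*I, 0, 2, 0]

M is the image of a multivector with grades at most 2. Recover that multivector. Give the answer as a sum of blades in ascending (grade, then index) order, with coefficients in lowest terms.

Method: the blade images are trace-orthogonal — tr(rho(e_A) rho(e_B)^-1) = 4 if A = B and 0 otherwise — and rho(e_A)^-1 = (e_A)^2 * rho(e_A) with (e_A)^2 = +1 or -1, so the coefficient of e_A in the preimage is (e_A)^2 * tr(M rho(e_A))/4.
Nonzero projections over blades of grade <= 2: e3: (e3)^2 = -1, tr(M rho(e3)) = -8, coefficient 2; e24: (e24)^2 = -1, tr(M rho(e24)) = 8, coefficient -2. Every other blade of grade <= 2 projects to 0.
Answer: 2*e3 - 2*e24
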